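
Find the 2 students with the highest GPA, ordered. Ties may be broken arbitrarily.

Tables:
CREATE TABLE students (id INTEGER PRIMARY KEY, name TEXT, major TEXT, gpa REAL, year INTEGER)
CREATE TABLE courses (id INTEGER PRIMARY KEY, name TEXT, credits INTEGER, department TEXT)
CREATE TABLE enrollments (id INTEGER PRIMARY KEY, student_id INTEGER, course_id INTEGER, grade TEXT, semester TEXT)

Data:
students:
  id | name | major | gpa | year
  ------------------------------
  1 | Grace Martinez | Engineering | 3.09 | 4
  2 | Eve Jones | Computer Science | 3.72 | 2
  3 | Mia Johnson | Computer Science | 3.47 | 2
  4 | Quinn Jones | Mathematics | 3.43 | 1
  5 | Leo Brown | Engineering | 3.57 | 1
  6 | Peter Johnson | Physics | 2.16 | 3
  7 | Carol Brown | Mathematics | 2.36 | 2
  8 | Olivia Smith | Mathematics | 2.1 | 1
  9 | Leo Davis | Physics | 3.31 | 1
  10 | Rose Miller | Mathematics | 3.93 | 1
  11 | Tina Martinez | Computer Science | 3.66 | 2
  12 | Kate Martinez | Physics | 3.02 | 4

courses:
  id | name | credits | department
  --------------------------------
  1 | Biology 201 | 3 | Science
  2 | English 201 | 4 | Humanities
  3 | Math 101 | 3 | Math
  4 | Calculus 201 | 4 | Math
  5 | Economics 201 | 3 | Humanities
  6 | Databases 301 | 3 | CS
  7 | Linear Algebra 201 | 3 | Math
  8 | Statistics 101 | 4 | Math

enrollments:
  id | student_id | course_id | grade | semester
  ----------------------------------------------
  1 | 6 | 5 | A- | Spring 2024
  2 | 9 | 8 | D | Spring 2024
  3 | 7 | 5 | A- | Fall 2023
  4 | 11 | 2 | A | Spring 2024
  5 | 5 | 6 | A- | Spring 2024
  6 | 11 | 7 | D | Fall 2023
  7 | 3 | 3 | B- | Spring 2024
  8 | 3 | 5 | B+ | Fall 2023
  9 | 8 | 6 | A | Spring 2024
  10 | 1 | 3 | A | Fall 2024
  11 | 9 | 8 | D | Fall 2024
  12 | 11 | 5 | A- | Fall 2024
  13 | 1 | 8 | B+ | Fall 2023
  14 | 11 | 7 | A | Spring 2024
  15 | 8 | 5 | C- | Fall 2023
SELECT name, gpa FROM students ORDER BY gpa DESC LIMIT 2

Execution result:
name | gpa
Rose Miller | 3.93
Eve Jones | 3.72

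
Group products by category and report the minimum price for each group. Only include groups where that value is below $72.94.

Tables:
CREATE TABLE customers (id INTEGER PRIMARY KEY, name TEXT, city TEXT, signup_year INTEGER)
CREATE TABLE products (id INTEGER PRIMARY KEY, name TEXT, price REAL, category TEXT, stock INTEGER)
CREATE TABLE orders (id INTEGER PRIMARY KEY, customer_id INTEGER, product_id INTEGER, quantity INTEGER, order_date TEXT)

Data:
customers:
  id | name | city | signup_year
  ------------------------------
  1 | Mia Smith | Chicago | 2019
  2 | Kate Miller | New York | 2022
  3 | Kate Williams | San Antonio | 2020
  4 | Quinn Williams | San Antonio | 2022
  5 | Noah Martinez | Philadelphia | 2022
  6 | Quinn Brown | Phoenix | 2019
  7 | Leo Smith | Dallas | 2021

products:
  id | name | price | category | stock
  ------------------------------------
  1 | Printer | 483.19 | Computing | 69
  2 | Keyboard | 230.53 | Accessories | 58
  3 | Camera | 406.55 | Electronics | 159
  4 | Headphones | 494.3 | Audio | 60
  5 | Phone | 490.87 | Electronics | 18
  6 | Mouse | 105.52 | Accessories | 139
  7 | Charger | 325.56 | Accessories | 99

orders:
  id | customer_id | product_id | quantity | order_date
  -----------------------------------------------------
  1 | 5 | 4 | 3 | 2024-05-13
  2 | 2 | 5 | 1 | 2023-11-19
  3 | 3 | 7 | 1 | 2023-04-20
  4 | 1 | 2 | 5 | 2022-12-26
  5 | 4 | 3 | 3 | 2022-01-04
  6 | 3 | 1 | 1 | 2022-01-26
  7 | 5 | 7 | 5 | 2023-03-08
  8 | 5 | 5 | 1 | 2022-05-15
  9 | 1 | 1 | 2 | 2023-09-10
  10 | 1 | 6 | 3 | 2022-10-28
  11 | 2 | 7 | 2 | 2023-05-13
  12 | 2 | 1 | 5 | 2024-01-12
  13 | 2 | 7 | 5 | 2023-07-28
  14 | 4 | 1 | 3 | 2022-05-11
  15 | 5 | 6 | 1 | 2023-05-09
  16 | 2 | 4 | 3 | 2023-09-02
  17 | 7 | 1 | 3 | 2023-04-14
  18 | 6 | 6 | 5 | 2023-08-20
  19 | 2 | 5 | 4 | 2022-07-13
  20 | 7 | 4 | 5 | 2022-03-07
SELECT category, MIN(price) AS min_price FROM products GROUP BY category HAVING MIN(price) < 72.94

Execution result:
(no rows)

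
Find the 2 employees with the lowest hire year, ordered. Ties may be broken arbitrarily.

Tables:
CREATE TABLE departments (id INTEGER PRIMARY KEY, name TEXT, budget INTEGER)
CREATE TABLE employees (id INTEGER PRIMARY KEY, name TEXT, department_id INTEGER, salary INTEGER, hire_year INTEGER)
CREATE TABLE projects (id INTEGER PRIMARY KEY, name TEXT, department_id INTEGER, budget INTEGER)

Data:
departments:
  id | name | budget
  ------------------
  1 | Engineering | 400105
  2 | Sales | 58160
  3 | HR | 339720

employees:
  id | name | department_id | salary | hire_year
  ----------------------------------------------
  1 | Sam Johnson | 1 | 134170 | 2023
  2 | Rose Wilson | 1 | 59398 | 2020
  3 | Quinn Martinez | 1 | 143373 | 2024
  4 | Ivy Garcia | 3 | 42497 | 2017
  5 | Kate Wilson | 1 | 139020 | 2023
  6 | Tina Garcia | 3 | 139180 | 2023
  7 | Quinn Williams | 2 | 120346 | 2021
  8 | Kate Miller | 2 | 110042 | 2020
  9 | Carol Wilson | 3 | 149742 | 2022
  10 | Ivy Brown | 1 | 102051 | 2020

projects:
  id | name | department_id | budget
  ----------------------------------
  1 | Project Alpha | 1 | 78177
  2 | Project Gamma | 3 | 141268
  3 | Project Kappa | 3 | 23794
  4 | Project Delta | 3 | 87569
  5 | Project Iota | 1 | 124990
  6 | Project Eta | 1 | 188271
SELECT name, hire_year FROM employees ORDER BY hire_year ASC LIMIT 2

Execution result:
name | hire_year
Ivy Garcia | 2017
Rose Wilson | 2020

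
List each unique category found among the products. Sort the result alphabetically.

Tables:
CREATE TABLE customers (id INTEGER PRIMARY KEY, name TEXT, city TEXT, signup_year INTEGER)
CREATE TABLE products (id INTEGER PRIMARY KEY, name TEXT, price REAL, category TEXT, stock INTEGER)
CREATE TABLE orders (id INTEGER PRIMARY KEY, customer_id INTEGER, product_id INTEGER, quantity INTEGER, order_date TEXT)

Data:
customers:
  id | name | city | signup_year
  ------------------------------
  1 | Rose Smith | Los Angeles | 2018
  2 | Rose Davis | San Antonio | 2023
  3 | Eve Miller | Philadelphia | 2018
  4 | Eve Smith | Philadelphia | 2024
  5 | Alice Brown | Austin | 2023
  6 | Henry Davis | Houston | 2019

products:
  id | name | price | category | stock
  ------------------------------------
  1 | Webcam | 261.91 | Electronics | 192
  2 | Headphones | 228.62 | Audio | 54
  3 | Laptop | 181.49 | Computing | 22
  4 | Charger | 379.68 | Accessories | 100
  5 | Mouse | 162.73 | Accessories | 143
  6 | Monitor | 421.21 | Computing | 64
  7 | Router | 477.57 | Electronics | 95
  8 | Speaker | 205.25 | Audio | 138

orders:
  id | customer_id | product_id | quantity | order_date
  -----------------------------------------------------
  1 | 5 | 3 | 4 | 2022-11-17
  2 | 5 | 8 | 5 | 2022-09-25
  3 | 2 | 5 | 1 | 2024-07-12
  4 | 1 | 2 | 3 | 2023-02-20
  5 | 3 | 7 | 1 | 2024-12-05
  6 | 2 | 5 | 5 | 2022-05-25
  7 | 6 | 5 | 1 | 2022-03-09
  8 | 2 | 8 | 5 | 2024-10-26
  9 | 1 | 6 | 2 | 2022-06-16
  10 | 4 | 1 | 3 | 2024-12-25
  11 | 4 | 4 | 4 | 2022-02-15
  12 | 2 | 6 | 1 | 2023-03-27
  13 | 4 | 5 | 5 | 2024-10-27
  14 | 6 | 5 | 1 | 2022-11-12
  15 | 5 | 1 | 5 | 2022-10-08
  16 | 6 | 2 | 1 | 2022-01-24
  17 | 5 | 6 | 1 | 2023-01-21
SELECT DISTINCT category FROM products ORDER BY category

Execution result:
category
Accessories
Audio
Computing
Electronics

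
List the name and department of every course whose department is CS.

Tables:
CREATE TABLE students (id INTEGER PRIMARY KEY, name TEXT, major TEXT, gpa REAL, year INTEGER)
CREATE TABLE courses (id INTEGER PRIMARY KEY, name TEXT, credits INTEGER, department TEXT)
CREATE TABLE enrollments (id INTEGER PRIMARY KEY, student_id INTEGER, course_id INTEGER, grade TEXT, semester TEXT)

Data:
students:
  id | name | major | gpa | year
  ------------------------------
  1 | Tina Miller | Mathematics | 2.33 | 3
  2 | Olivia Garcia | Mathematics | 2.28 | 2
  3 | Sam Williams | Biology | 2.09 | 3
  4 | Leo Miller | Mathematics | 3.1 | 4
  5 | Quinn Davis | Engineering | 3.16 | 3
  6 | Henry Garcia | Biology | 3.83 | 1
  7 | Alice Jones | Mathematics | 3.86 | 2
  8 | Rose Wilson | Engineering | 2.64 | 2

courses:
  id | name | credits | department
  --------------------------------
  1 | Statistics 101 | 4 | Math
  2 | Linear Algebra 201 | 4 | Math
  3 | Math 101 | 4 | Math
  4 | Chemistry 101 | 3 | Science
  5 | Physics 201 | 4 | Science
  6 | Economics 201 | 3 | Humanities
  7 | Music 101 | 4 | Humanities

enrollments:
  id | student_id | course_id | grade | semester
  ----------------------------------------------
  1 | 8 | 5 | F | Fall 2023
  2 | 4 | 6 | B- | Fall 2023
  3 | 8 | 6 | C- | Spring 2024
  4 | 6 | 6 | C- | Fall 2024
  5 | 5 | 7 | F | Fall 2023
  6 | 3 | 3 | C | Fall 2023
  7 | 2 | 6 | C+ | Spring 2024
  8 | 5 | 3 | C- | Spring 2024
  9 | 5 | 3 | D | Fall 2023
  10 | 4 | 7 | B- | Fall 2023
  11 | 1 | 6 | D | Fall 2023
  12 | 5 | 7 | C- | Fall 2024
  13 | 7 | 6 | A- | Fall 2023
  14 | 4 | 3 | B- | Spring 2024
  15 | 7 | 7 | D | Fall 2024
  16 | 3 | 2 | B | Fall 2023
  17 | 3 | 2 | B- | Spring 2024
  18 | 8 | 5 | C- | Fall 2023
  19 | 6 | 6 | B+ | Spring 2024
SELECT name, department FROM courses WHERE department = 'CS'

Execution result:
(no rows)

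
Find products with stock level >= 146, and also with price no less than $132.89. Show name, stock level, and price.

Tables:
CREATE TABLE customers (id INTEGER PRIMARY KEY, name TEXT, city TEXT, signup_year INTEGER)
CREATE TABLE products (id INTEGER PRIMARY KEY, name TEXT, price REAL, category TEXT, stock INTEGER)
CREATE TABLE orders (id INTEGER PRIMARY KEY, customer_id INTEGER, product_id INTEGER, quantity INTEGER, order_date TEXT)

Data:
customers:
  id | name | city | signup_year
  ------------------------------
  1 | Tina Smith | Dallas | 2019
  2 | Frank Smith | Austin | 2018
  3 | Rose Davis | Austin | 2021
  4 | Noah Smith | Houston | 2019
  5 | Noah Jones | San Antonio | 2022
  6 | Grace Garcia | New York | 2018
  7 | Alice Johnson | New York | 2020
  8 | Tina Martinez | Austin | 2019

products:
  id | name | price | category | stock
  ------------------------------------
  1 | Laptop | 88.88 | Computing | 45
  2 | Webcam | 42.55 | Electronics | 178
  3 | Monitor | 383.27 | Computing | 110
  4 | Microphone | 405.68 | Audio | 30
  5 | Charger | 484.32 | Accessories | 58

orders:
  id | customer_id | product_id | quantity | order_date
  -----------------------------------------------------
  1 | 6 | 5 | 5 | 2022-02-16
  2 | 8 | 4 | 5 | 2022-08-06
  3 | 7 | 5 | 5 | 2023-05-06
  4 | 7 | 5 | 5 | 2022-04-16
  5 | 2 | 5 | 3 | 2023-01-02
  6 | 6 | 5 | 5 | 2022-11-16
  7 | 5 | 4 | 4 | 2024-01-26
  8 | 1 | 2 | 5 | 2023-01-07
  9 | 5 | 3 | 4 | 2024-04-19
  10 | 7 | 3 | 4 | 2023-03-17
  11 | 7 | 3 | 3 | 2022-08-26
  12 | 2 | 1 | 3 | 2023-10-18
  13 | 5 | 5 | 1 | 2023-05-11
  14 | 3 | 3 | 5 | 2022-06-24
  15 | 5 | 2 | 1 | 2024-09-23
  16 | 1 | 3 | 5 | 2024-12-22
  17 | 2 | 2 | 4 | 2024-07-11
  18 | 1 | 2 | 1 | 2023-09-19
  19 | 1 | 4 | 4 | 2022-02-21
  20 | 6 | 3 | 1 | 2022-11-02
SELECT name, stock, price FROM products WHERE stock >= 146 AND price >= 132.89

Execution result:
(no rows)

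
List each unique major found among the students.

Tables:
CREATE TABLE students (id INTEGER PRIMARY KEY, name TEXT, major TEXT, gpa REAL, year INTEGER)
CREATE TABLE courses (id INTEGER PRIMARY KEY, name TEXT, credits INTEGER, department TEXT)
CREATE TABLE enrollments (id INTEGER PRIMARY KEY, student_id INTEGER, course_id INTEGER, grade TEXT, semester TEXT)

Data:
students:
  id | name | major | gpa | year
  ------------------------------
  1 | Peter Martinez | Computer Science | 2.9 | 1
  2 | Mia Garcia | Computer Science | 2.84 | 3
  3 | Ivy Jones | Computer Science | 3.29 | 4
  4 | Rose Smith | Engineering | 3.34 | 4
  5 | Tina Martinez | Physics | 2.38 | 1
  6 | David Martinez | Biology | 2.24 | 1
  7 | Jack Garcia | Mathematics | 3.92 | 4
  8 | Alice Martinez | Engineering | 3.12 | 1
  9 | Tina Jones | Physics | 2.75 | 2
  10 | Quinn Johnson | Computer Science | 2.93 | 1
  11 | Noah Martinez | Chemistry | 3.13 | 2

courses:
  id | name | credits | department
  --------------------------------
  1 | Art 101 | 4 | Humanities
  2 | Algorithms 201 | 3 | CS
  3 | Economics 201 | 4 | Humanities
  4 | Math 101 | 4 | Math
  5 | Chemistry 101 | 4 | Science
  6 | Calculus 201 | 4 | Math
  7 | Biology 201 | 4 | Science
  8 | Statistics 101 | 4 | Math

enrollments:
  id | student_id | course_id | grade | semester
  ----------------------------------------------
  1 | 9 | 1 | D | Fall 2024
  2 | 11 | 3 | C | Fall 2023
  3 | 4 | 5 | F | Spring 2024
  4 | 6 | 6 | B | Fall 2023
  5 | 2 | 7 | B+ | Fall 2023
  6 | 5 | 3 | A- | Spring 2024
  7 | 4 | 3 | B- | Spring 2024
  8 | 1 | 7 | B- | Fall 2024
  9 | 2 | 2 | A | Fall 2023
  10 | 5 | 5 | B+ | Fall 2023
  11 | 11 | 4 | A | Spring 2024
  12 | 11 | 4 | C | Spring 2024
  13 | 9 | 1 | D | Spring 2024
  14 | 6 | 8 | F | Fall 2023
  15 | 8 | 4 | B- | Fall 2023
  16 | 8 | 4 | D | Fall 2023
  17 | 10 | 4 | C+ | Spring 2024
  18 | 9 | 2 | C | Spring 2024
SELECT DISTINCT major FROM students

Execution result:
major
Computer Science
Engineering
Physics
Biology
Mathematics
Chemistry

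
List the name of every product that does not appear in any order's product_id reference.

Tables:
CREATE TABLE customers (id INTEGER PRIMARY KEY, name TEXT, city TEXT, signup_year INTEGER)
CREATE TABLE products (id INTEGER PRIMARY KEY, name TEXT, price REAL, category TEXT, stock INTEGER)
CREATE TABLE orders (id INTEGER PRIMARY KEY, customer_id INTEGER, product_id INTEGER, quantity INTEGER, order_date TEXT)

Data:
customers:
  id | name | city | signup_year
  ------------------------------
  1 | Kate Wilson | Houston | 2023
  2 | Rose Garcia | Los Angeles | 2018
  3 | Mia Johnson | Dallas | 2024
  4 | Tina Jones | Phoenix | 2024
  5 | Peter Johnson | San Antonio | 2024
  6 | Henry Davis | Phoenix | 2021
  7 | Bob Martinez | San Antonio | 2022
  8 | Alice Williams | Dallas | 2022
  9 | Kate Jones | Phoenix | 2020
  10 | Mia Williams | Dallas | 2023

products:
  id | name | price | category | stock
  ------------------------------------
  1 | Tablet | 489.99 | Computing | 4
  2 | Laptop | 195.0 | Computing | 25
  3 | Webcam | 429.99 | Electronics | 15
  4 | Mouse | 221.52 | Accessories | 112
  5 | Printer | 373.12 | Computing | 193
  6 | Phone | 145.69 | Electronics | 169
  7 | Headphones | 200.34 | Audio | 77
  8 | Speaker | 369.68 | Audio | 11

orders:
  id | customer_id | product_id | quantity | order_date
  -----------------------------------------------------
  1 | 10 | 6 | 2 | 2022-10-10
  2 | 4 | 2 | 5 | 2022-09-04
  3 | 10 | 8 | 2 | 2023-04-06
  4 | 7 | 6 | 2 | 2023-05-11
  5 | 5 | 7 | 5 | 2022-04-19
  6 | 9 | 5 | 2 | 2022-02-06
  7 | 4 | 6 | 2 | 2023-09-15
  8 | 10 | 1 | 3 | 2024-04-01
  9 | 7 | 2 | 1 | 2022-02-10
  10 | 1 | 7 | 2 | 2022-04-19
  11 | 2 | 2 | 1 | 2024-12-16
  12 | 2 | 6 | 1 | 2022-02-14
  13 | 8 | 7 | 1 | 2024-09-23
SELECT p.name FROM products p LEFT JOIN orders c ON c.product_id = p.id WHERE c.id IS NULL

Execution result:
name
Webcam
Mouse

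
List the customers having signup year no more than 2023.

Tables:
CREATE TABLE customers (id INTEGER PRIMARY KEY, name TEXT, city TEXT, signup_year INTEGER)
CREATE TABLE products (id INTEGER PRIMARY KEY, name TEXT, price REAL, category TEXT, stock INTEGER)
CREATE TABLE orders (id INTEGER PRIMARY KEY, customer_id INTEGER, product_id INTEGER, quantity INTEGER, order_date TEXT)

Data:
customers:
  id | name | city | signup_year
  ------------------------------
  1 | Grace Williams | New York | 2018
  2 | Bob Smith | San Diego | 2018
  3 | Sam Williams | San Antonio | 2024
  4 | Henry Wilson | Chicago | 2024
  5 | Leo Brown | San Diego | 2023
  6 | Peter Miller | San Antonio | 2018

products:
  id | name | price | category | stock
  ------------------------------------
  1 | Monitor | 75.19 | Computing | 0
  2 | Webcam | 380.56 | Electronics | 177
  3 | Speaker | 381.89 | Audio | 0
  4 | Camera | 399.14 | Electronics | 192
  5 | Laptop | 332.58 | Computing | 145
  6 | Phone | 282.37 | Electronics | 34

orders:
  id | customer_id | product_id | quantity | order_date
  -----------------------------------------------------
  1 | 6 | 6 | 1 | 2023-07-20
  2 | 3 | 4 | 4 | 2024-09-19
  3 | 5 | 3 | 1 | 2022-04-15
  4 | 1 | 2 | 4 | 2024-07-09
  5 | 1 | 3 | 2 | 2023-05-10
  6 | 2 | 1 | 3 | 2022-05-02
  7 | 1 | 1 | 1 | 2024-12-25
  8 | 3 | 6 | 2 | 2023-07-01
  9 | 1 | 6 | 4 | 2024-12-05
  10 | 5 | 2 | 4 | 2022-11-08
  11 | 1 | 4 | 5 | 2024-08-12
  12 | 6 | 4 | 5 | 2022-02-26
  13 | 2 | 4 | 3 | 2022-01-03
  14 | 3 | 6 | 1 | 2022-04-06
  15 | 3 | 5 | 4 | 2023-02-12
SELECT name, signup_year FROM customers WHERE signup_year <= 2023

Execution result:
name | signup_year
Grace Williams | 2018
Bob Smith | 2018
Leo Brown | 2023
Peter Miller | 2018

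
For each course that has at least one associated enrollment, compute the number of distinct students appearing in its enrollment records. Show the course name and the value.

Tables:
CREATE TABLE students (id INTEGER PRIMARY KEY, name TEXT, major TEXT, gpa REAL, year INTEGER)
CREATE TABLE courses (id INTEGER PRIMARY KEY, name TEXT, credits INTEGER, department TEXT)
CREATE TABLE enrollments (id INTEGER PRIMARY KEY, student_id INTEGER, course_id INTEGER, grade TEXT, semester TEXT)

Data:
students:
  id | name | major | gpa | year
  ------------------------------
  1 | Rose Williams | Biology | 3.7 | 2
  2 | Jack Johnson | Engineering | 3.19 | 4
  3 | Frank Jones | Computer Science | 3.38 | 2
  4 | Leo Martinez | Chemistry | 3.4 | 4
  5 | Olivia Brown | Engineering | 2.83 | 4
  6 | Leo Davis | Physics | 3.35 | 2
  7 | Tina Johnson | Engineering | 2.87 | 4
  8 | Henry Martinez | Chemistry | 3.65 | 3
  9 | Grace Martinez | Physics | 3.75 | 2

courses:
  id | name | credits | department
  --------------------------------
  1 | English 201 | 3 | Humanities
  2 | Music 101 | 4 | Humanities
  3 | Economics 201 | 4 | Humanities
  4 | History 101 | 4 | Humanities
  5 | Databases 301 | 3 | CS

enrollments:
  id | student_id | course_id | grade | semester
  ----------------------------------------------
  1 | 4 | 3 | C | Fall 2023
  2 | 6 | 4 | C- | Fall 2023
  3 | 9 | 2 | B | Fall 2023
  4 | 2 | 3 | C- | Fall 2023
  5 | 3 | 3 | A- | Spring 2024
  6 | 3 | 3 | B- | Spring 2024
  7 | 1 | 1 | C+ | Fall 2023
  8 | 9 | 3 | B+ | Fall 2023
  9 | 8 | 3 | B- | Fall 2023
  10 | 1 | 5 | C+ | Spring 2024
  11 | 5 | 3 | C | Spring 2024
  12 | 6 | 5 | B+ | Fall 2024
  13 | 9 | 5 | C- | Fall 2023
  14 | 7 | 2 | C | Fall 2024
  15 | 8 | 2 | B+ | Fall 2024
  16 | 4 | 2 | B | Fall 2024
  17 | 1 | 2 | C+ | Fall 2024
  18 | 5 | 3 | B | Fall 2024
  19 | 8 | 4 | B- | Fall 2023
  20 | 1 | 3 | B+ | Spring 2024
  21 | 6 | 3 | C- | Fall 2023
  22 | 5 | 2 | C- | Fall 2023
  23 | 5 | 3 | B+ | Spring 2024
SELECT p.name, COUNT(DISTINCT c.student_id) AS distinct_student_count FROM enrollments c JOIN courses p ON c.course_id = p.id GROUP BY p.id, p.name

Execution result:
name | distinct_student_count
English 201 | 1
Music 101 | 6
Economics 201 | 8
History 101 | 2
Databases 301 | 3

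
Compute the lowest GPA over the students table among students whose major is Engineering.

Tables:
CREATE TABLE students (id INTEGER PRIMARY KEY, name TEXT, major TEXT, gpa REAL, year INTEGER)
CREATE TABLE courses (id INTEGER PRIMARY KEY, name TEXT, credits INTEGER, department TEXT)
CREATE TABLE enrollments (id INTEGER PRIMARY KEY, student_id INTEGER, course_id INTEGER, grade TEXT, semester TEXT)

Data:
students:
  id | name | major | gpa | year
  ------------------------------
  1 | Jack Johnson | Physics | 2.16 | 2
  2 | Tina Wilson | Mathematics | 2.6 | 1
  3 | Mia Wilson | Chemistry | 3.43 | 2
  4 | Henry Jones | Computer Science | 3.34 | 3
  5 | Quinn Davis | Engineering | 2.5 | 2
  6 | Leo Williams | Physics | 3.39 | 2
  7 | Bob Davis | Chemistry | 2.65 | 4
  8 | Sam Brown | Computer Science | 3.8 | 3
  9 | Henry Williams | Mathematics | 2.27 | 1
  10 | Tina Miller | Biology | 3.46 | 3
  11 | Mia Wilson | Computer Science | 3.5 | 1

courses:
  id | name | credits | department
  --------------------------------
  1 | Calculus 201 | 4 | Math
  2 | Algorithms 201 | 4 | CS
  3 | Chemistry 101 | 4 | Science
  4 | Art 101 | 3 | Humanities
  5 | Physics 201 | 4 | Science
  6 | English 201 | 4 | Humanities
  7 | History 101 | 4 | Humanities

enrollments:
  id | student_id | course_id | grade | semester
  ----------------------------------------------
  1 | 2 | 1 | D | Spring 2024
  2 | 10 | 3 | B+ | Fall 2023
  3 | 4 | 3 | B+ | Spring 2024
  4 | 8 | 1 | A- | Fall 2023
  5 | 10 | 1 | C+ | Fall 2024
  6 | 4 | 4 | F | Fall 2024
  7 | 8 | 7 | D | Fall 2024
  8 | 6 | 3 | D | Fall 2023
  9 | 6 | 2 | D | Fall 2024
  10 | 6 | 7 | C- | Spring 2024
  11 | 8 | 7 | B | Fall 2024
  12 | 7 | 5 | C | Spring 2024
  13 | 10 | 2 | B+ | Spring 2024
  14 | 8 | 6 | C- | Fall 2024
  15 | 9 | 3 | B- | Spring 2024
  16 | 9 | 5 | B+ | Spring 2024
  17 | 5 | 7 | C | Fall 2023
SELECT MIN(gpa) FROM students WHERE major = 'Engineering'

Execution result:
2.50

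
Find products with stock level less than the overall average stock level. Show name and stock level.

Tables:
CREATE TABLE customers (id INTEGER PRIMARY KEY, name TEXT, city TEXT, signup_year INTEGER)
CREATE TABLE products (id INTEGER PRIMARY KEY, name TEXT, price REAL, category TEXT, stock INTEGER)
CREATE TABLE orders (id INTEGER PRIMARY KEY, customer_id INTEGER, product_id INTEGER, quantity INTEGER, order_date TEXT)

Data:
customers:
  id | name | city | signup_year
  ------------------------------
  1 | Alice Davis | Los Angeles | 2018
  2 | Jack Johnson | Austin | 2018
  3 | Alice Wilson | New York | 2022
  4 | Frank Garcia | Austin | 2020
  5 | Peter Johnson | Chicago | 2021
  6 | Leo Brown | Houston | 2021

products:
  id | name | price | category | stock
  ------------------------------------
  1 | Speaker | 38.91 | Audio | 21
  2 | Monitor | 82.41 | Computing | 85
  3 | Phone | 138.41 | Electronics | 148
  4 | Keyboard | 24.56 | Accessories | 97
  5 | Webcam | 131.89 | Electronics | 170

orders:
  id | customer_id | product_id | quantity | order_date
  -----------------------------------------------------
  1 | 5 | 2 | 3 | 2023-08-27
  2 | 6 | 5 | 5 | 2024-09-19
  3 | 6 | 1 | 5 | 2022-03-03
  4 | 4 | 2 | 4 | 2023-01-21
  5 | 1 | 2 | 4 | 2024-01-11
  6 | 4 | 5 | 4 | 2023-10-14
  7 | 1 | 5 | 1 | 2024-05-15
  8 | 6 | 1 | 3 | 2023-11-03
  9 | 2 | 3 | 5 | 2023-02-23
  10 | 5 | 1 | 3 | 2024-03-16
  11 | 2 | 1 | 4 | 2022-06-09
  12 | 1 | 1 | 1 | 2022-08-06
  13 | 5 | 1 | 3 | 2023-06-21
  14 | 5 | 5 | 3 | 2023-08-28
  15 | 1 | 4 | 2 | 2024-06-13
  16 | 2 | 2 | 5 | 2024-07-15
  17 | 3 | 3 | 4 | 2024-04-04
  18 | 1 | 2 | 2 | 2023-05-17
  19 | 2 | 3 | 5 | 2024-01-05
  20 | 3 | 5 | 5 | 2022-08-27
SELECT name, stock FROM products WHERE stock < (SELECT AVG(stock) FROM products)

Execution result:
name | stock
Speaker | 21
Monitor | 85
Keyboard | 97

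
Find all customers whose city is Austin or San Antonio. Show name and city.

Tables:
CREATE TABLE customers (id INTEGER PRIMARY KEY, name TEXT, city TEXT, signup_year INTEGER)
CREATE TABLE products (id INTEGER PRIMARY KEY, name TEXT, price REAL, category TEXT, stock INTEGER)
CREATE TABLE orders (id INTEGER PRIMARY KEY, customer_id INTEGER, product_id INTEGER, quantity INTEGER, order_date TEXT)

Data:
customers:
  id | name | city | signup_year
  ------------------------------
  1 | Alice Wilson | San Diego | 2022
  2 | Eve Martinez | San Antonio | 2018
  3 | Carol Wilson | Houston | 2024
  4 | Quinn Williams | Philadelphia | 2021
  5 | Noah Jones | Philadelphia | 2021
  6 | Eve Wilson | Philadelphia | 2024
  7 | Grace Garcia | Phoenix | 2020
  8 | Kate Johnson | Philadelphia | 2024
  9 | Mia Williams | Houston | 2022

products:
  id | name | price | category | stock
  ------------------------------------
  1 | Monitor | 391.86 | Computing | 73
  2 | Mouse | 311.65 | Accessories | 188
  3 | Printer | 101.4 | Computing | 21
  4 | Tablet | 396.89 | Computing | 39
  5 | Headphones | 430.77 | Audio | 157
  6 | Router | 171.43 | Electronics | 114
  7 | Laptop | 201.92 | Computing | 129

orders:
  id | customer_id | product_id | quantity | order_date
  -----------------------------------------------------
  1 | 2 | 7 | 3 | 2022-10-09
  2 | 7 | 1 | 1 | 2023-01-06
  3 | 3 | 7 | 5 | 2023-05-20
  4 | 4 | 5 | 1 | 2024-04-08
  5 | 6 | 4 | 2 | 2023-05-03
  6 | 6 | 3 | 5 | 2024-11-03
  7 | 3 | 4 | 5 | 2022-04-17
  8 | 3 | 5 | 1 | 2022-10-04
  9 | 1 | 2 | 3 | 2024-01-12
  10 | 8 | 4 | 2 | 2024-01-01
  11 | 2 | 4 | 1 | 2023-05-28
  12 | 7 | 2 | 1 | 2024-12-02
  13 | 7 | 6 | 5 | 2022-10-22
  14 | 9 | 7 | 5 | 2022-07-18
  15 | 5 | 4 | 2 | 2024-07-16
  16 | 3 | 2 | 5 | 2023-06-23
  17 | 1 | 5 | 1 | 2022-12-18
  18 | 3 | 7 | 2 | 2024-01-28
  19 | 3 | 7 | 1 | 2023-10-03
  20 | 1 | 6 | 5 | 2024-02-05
SELECT name, city FROM customers WHERE city IN ('Austin', 'San Antonio')

Execution result:
name | city
Eve Martinez | San Antonio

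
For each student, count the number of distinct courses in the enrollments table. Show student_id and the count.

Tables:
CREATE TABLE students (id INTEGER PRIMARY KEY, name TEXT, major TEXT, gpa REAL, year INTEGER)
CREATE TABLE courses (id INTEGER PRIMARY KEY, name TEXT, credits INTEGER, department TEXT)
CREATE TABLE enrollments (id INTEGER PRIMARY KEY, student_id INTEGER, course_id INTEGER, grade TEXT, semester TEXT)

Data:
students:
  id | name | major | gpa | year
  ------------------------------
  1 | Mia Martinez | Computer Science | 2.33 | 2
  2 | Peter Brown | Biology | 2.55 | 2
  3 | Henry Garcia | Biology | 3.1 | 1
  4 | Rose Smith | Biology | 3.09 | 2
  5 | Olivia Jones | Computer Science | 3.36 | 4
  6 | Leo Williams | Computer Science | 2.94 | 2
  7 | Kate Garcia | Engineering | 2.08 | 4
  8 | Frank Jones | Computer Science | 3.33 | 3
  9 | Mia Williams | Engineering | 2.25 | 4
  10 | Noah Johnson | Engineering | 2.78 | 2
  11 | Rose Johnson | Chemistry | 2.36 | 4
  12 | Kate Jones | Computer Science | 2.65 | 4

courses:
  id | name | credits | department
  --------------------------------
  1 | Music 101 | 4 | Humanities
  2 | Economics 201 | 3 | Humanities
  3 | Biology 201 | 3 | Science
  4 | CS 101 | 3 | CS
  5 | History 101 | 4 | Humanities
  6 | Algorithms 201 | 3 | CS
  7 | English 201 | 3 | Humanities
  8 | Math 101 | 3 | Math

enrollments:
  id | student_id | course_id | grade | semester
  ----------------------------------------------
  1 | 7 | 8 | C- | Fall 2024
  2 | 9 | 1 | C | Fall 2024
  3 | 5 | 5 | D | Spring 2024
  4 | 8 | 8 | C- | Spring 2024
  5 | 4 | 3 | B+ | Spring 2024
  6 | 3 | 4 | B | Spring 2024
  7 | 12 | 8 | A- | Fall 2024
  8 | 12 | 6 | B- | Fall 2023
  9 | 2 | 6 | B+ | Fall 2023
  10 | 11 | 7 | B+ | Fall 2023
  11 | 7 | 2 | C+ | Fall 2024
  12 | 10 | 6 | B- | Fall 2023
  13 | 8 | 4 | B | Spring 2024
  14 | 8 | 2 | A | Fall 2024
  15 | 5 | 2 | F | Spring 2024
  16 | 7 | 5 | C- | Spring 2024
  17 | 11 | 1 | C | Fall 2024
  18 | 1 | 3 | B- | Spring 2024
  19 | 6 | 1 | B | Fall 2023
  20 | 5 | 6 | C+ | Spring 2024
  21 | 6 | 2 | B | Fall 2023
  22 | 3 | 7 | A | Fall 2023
SELECT student_id, COUNT(DISTINCT course_id) AS distinct_course_count FROM enrollments GROUP BY student_id

Execution result:
student_id | distinct_course_count
1 | 1
2 | 1
3 | 2
4 | 1
5 | 3
6 | 2
7 | 3
8 | 3
9 | 1
10 | 1
11 | 2
12 | 2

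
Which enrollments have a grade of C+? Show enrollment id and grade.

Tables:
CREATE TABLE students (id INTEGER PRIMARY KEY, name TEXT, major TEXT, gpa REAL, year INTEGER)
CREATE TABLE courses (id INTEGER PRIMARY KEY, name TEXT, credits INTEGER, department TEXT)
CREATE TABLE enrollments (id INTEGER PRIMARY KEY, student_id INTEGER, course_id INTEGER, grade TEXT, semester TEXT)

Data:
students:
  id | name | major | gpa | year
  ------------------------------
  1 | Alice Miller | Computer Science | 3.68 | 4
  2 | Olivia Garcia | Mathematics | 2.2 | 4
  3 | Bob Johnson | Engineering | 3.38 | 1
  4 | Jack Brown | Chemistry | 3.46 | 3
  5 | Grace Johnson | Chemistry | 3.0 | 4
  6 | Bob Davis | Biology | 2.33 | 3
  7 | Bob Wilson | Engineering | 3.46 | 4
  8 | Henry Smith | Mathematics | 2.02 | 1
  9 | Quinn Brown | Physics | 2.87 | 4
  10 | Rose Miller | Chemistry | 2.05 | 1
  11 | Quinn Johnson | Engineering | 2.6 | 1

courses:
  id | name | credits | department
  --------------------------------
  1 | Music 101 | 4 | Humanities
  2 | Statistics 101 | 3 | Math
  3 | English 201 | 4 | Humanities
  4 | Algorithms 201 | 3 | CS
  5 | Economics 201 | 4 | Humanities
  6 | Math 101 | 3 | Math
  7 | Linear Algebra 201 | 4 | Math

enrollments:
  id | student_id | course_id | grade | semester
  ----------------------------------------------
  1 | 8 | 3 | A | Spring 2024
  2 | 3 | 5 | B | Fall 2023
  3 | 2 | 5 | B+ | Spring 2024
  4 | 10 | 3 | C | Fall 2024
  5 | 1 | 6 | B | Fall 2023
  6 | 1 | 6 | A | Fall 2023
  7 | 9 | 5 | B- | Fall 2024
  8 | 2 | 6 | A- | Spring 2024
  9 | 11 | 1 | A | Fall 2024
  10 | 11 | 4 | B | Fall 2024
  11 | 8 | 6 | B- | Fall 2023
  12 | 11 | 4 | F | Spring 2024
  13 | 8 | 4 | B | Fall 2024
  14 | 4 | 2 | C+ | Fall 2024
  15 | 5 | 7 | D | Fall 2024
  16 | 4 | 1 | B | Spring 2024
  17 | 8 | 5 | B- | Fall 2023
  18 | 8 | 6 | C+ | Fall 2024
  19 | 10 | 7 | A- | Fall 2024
SELECT id, grade FROM enrollments WHERE grade = 'C+'

Execution result:
id | grade
14 | C+
18 | C+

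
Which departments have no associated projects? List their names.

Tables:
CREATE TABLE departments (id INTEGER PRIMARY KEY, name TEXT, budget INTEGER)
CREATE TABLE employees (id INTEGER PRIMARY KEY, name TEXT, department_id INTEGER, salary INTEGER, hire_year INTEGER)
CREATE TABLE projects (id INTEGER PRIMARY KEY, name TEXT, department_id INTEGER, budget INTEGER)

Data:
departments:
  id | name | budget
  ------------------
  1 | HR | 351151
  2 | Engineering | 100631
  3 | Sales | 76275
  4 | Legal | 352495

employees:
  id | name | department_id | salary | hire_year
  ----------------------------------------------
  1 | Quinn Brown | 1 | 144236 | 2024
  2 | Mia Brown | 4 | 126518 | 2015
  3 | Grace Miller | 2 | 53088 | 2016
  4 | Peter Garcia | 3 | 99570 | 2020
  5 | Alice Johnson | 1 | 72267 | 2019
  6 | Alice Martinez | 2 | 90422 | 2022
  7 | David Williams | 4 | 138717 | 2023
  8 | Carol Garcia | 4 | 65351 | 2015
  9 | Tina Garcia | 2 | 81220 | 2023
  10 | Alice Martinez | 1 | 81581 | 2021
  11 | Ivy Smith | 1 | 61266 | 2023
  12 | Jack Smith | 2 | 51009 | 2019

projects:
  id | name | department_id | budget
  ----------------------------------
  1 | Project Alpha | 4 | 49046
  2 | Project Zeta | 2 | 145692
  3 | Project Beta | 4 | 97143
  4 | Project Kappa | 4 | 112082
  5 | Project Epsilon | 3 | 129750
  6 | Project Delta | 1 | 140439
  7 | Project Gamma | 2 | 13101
SELECT p.name FROM departments p LEFT JOIN projects c ON c.department_id = p.id WHERE c.id IS NULL

Execution result:
(no rows)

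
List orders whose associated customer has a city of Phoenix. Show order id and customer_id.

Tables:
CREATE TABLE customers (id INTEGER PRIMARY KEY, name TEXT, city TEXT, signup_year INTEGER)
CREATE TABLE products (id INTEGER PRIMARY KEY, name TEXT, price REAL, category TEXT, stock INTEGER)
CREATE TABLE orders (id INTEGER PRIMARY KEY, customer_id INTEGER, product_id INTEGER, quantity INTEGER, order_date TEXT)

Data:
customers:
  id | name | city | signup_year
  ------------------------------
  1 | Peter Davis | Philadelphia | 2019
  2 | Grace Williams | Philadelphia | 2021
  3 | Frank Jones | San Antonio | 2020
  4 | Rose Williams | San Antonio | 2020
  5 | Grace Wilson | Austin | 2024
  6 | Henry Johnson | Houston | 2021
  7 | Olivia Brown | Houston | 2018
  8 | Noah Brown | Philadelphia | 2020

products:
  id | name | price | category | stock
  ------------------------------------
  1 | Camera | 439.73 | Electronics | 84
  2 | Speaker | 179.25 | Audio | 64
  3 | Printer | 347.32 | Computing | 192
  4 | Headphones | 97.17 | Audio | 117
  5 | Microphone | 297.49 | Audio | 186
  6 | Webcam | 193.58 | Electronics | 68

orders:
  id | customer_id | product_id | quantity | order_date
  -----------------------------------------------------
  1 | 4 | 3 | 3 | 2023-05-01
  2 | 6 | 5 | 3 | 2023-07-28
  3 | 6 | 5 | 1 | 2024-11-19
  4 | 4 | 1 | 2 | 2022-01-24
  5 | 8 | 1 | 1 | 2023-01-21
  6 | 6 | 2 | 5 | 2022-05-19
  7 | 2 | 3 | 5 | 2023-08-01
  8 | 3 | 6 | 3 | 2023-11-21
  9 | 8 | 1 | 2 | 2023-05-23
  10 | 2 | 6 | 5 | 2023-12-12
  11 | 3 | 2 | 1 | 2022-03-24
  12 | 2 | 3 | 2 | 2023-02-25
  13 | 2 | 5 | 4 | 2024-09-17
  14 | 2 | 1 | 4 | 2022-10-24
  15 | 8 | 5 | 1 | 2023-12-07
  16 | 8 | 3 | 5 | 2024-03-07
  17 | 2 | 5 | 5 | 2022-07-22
SELECT id, customer_id FROM orders WHERE customer_id IN (SELECT id FROM customers WHERE city = 'Phoenix')

Execution result:
(no rows)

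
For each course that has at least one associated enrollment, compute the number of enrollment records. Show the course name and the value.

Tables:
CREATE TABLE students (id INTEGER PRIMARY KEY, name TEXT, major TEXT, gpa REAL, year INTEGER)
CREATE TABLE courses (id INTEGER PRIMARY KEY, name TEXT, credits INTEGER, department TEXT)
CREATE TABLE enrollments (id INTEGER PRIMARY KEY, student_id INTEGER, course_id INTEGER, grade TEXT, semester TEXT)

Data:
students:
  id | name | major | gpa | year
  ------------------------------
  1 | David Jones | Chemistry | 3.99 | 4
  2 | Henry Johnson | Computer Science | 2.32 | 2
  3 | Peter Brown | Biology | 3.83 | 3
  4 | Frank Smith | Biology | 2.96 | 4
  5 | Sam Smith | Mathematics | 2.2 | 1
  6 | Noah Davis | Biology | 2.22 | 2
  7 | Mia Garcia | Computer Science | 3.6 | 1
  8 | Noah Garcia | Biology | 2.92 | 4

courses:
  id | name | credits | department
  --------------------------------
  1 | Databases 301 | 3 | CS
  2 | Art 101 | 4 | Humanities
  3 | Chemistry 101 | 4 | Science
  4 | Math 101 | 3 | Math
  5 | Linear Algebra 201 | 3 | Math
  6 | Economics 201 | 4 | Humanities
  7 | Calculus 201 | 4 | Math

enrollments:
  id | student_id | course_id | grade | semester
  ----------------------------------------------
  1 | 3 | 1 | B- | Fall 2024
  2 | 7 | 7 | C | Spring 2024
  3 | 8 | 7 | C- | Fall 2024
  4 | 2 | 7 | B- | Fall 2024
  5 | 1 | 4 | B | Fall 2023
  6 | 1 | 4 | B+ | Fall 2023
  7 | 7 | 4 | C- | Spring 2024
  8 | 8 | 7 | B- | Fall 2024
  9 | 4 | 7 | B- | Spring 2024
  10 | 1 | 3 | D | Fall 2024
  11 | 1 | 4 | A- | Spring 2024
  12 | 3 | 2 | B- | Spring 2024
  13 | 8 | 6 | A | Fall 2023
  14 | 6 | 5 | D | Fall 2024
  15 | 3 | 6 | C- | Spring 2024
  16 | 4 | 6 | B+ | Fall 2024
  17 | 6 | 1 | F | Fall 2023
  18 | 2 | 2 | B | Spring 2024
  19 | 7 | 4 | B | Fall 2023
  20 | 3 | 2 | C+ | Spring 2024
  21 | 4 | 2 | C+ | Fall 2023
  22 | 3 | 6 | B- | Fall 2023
SELECT p.name, COUNT(*) AS n FROM enrollments c JOIN courses p ON c.course_id = p.id GROUP BY p.id, p.name

Execution result:
name | n
Databases 301 | 2
Art 101 | 4
Chemistry 101 | 1
Math 101 | 5
Linear Algebra 201 | 1
Economics 201 | 4
Calculus 201 | 5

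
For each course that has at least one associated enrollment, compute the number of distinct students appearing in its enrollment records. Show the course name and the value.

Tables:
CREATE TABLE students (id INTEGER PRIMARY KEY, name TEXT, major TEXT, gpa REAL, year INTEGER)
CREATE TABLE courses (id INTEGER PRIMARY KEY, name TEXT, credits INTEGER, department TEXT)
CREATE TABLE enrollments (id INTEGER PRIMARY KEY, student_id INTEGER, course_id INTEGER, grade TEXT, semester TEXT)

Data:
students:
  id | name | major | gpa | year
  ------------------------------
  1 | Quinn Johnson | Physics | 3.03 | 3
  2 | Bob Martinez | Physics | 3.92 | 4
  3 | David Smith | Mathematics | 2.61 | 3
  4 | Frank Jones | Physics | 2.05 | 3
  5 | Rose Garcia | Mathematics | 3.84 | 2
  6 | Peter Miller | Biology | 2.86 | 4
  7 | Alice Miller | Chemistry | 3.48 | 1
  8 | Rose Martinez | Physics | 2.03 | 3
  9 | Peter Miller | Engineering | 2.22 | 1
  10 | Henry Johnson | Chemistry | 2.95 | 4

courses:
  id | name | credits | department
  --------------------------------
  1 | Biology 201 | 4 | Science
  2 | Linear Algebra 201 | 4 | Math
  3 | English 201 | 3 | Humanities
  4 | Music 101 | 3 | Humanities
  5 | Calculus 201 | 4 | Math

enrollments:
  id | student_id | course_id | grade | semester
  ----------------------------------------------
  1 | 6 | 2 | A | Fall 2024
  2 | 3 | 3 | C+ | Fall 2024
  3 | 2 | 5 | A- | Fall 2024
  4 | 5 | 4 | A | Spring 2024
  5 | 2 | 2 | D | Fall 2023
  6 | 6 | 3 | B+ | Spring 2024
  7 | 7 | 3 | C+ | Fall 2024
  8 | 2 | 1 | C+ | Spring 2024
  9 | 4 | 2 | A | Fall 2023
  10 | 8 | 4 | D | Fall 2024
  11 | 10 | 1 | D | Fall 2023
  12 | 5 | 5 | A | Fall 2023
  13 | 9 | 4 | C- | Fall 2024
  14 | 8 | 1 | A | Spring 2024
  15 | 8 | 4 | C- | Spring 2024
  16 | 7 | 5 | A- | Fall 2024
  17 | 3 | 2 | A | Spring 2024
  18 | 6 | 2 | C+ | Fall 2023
SELECT p.name, COUNT(DISTINCT c.student_id) AS distinct_student_count FROM enrollments c JOIN courses p ON c.course_id = p.id GROUP BY p.id, p.name

Execution result:
name | distinct_student_count
Biology 201 | 3
Linear Algebra 201 | 4
English 201 | 3
Music 101 | 3
Calculus 201 | 3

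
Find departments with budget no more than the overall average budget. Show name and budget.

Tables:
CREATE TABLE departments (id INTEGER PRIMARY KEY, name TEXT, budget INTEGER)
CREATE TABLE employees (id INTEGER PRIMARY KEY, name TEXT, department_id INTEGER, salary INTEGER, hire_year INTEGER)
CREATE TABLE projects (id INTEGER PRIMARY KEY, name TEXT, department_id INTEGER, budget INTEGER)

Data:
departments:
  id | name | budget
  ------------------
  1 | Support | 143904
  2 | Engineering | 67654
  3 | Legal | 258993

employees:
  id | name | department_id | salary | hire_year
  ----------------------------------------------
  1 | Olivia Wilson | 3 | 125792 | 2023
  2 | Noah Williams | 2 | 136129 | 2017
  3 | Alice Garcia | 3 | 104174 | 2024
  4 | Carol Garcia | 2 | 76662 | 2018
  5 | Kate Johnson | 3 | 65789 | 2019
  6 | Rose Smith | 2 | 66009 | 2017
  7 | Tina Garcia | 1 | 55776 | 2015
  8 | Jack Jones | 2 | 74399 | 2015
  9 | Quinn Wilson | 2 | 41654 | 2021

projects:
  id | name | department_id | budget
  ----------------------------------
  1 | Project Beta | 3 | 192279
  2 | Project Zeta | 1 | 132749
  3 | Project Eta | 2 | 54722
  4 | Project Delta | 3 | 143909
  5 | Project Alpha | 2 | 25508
SELECT name, budget FROM departments WHERE budget <= (SELECT AVG(budget) FROM departments)

Execution result:
name | budget
Support | 143904
Engineering | 67654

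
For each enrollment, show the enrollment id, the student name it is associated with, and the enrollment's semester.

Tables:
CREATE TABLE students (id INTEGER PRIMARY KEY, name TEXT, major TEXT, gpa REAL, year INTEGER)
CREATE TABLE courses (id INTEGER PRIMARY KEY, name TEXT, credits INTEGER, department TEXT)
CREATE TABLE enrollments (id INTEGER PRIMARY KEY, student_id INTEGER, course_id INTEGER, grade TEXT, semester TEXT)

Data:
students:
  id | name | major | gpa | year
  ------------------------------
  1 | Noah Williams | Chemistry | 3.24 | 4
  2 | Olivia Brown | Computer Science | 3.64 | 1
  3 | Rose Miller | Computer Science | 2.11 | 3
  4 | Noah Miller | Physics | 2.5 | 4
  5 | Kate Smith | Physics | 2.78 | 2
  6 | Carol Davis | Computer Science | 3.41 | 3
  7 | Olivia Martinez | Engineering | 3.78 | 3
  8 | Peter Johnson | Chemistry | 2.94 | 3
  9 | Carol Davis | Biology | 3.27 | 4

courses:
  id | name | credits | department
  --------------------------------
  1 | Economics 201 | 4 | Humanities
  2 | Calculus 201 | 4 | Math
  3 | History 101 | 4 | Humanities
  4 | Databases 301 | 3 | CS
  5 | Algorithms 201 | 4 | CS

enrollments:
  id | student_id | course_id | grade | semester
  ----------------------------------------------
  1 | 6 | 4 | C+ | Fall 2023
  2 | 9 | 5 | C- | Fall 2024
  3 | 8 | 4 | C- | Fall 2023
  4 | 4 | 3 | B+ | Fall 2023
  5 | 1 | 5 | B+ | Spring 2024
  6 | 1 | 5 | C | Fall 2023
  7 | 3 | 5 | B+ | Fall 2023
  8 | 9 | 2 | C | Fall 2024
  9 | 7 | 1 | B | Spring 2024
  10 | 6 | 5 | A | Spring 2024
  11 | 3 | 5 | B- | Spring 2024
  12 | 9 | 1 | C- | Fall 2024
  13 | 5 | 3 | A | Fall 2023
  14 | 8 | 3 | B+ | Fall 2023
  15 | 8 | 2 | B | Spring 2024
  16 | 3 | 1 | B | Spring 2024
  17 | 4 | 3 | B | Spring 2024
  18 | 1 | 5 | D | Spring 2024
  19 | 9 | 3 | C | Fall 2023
SELECT c.id, p.name AS student, c.semester FROM enrollments c JOIN students p ON c.student_id = p.id

Execution result:
id | student | semester
1 | Carol Davis | Fall 2023
2 | Carol Davis | Fall 2024
3 | Peter Johnson | Fall 2023
4 | Noah Miller | Fall 2023
5 | Noah Williams | Spring 2024
6 | Noah Williams | Fall 2023
7 | Rose Miller | Fall 2023
8 | Carol Davis | Fall 2024
9 | Olivia Martinez | Spring 2024
10 | Carol Davis | Spring 2024
11 | Rose Miller | Spring 2024
12 | Carol Davis | Fall 2024
13 | Kate Smith | Fall 2023
14 | Peter Johnson | Fall 2023
15 | Peter Johnson | Spring 2024
16 | Rose Miller | Spring 2024
17 | Noah Miller | Spring 2024
18 | Noah Williams | Spring 2024
19 | Carol Davis | Fall 2023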